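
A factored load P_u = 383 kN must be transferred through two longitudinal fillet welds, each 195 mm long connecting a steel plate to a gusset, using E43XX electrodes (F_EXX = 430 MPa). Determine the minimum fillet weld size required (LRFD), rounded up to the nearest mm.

w = 8 mm

Total weld length L = 390 mm.
Required throat t_e = P_u / (φ × 0.6 F_EXX × L) = 383 / (0.75 × 0.6 × 430 × 390 × 10⁻³) = 5.075 mm.
Required leg w = t_e / 0.707 = 7.179 mm → use 8 mm.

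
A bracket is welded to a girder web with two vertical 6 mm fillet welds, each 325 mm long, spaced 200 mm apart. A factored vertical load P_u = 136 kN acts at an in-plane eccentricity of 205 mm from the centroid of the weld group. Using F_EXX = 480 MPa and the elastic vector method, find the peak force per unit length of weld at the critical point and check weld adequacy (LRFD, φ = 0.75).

Total weld length L_w = 650 mm. Treat welds as unit-width lines.
Polar moment about centroid: J = 2[d³/12 + d(b/2)²] = 2[325³/12 + 325×100²] = 12220000 mm³.
Direct shear f_v = P/L_w = 136×10³ / 650 = 209.2 N/mm (vertical).
Torsion M = P·e = 136×10³ × 205 = 27880000 N·mm.
Critical point at (x, y) = (100, 162.5) from centroid. f_tx = M·y/J = 370.7 N/mm; f_ty = M·x/J = 228.1 N/mm.
Resultant f_max = √[f_tx² + (f_v + f_ty)²] = √[370.7² + (209.2 + 228.1)²] = 573.3 N/mm.
Capacity per unit length: φr_n = 0.75 × 0.6 × 480 × (0.707 × 6) = 916.3 N/mm.
573.3 ≤ 916.3 → adequate.

f_max ≈ 573 N/mm; adequate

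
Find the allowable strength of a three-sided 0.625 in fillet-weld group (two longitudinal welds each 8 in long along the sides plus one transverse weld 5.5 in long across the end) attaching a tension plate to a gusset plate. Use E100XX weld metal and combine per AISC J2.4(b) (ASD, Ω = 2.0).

E100XX → F_EXX = 100 ksi.
t_e = 0.707 × 0.625 = 0.4419 in.
R_nwl = 0.6 × 100 × 0.4419 × 16 = 424.2 kip (longitudinal, 2 welds).
R_nwt = 0.6 × 100 × 0.4419 × 5.5 = 145.8 kip (transverse, base value).
(i) R_nwl + R_nwt = 570 kip; (ii) 0.85 R_nwl + 1.5 R_nwt = 579.3 kip.
R_n = max = 579.3 kip [governs: (ii)]; R_n/Ω = 289.6 kip.

R_n/Ω ≈ 290 kip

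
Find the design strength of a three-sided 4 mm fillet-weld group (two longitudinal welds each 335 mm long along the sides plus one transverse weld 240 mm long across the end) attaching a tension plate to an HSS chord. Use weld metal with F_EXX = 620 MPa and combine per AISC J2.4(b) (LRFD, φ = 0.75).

t_e = 0.707 × 4 = 2.828 mm.
R_nwl = 0.6 × 620 × 2.828 × 670 × 10⁻³ = 704.9 kN (longitudinal, 2 welds).
R_nwt = 0.6 × 620 × 2.828 × 240 × 10⁻³ = 252.5 kN (transverse, base value).
(i) R_nwl + R_nwt = 957.3 kN; (ii) 0.85 R_nwl + 1.5 R_nwt = 977.8 kN.
R_n = max = 977.8 kN [governs: (ii)]; φR_n = 733.4 kN.

φR_n ≈ 733 kN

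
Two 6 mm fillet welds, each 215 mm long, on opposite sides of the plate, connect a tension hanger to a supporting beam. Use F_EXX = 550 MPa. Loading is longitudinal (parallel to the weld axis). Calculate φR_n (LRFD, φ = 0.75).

φR_n ≈ 451 kN

Effective throat t_e = 0.707 × 6 = 4.242 mm.
Total length L = 430 mm; A_we = 4.242 × 430 = 1824 mm².
F_nw = 0.6 F_EXX = 0.6 × 550 = 330 MPa.
φR_n = 0.75 × 330 × 1824 × 10⁻³ = 451.5 kN.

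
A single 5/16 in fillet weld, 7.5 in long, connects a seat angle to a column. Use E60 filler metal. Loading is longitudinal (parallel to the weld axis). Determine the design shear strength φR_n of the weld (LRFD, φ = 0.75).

φR_n ≈ 44.7 kips

E60XX → F_EXX = 60 ksi.
Effective throat t_e = 0.707 × 0.3125 = 0.2209 in.
Total length L = 7.5 in; A_we = 0.2209 × 7.5 = 1.657 in².
F_nw = 0.6 F_EXX = 0.6 × 60 = 36 ksi.
φR_n = 0.75 × 36 × 1.657 = 44.74 kips.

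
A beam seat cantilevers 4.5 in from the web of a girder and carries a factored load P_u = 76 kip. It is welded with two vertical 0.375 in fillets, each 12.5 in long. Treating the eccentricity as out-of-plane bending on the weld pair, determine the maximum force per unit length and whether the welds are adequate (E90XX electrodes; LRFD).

f_max ≈ 7.24 kip/in; adequate

E90XX → F_EXX = 90 ksi.
L_w = 2 × 12.5 = 25 in; section modulus (unit throat) S = 2 × L²/6 = 52.08 in².
Direct shear f_v = P/L_w = 76/25 = 3.04 kip/in.
Moment M = P × e = 76 × 4.5 = 342 kip·in; bending f_b = M/S = 6.566 kip/in.
f_max = √(f_v² + f_b²) = √(3.04² + 6.566²) = 7.236 kip/in.
φr_n = 0.75 × 0.6 × 90 × (0.707 × 0.375) = 10.74 kip/in → adequate.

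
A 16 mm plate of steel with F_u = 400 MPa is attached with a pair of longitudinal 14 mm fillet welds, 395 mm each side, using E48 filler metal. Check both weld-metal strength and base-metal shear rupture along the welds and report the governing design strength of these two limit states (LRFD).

E48XX → F_EXX = 480 MPa.
t_e = 0.707 × 14 = 9.898 mm; L = 790 mm.
Weld metal: φR_n = 0.75 × 0.6 × 480 × 9.898 × 790 × 10⁻³ = 1689 kN.
Base metal (shear rupture): φR_n = 0.75 × 0.6 × 400 × 16 × 790 × 10⁻³ = 2275 kN.
Governing: weld metal.

φR_n ≈ 1690 kN (weld metal governs)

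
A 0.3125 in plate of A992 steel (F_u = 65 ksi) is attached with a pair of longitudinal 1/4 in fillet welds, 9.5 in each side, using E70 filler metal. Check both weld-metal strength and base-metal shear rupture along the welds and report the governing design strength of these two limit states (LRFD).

E70XX → F_EXX = 70 ksi.
t_e = 0.707 × 0.25 = 0.1767 in; L = 19 in.
Weld metal: φR_n = 0.75 × 0.6 × 70 × 0.1767 × 19 = 105.8 kip.
Base metal (shear rupture): φR_n = 0.75 × 0.6 × 65 × 0.3125 × 19 = 173.7 kip.
Governing: weld metal.

φR_n ≈ 106 kip (weld metal governs)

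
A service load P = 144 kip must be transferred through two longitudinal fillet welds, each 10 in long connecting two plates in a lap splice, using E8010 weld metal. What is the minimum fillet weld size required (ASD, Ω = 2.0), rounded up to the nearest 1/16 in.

w = 7/16 in

E80XX → F_EXX = 80 ksi.
Total weld length L = 20 in.
Required throat t_e = P × Ω / (0.6 F_EXX × L) = 144 × 2.0 / (0.6 × 80 × 20) = 0.3 in.
Required leg w = t_e / 0.707 = 0.4243 in → use 7/16 in.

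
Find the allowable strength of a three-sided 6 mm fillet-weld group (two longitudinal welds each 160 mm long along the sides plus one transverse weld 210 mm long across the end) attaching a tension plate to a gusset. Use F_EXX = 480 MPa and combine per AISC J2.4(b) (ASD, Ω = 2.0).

R_n/Ω ≈ 359 kN

t_e = 0.707 × 6 = 4.242 mm.
R_nwl = 0.6 × 480 × 4.242 × 320 × 10⁻³ = 390.9 kN (longitudinal, 2 welds).
R_nwt = 0.6 × 480 × 4.242 × 210 × 10⁻³ = 256.6 kN (transverse, base value).
(i) R_nwl + R_nwt = 647.5 kN; (ii) 0.85 R_nwl + 1.5 R_nwt = 717.1 kN.
R_n = max = 717.1 kN [governs: (ii)]; R_n/Ω = 358.6 kN.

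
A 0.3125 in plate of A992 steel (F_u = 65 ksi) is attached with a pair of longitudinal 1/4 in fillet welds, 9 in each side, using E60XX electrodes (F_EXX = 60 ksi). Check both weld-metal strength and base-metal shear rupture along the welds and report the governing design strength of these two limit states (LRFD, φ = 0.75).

φR_n ≈ 85.9 kip (weld metal governs)

t_e = 0.707 × 0.25 = 0.1767 in; L = 18 in.
Weld metal: φR_n = 0.75 × 0.6 × 60 × 0.1767 × 18 = 85.9 kip.
Base metal (shear rupture): φR_n = 0.75 × 0.6 × 65 × 0.3125 × 18 = 164.5 kip.
Governing: weld metal.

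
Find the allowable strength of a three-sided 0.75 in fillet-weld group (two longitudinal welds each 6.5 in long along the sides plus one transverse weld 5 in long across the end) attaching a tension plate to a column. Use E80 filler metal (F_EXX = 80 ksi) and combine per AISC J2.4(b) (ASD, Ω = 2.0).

R_n/Ω ≈ 236 kip

t_e = 0.707 × 0.75 = 0.5302 in.
R_nwl = 0.6 × 80 × 0.5302 × 13 = 330.9 kip (longitudinal, 2 welds).
R_nwt = 0.6 × 80 × 0.5302 × 5 = 127.3 kip (transverse, base value).
(i) R_nwl + R_nwt = 458.1 kip; (ii) 0.85 R_nwl + 1.5 R_nwt = 472.1 kip.
R_n = max = 472.1 kip [governs: (ii)]; R_n/Ω = 236.1 kip.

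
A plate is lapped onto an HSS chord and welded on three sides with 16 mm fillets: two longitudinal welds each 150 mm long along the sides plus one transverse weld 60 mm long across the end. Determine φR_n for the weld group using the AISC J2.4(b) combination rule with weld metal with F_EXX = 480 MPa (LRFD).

t_e = 0.707 × 16 = 11.31 mm.
R_nwl = 0.6 × 480 × 11.31 × 300 × 10⁻³ = 977.4 kN (longitudinal, 2 welds).
R_nwt = 0.6 × 480 × 11.31 × 60 × 10⁻³ = 195.5 kN (transverse, base value).
(i) R_nwl + R_nwt = 1173 kN; (ii) 0.85 R_nwl + 1.5 R_nwt = 1124 kN.
R_n = max = 1173 kN [governs: (i)]; φR_n = 879.6 kN.

φR_n ≈ 880 kN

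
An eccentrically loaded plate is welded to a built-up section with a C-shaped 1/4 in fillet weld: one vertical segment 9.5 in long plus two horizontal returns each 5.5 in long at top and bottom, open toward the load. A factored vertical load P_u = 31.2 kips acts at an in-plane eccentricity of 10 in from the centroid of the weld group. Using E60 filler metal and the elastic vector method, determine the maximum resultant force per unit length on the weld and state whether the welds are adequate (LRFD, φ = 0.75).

E60XX → F_EXX = 60 ksi.
Total weld length L_w = 20.5 in. Treat welds as unit-width lines.
Centroid: x̄ = 2×5.5×2.75 / 20.5 = 1.476 in from the vertical weld.
Polar moment about centroid: J = I_x + I_y = [9.5³/12 + 2×5.5×4.75²] + [9.5×1.476² + 2(5.5³/12 + 5.5×1.274²)] = 385.9 in³.
Direct shear f_v = P/L_w = 31.2 / 20.5 = 1.522 kip/in (vertical).
Torsion M = P·e = 31.2 × 10 = 312 kip·in.
Critical point at (x, y) = (4.024, 4.75) from centroid. f_tx = M·y/J = 3.84 kip/in; f_ty = M·x/J = 3.254 kip/in.
Resultant f_max = √[f_tx² + (f_v + f_ty)²] = √[3.84² + (1.522 + 3.254)²] = 6.128 kip/in.
Capacity per unit length: φr_n = 0.75 × 0.6 × 60 × (0.707 × 0.25) = 4.772 kip/in.
6.128 > 4.772 → NOT adequate.

f_max ≈ 6.13 kip/in; NOT adequate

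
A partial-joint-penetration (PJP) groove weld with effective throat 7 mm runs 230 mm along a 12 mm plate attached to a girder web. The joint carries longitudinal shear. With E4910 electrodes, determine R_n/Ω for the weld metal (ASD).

R_n/Ω ≈ 237 kN

E49XX → F_EXX = 490 MPa.
Effective throat (given) t_e = 7 mm.
A_we = 7 × 230 = 1610 mm².
F_nw = 0.6 F_EXX = 294 MPa.
R_n/Ω = (294 × 1610) / 2.0 × 10⁻³ = 236.7 kN.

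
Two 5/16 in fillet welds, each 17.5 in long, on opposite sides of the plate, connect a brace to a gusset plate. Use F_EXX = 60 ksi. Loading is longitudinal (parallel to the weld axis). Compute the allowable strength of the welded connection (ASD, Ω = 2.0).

R_n/Ω ≈ 139 kips

Effective throat t_e = 0.707 × 0.3125 = 0.2209 in.
Total length L = 35 in; A_we = 0.2209 × 35 = 7.733 in².
F_nw = 0.6 F_EXX = 0.6 × 60 = 36 ksi.
R_n = 36 × 7.733 = 278.4 kips; R_n/Ω = 278.4/2.0 = 139.2 kips.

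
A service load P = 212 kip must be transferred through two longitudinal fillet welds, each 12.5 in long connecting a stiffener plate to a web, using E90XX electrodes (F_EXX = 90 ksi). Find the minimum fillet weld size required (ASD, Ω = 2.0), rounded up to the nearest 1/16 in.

w = 1/2 in

Total weld length L = 25 in.
Required throat t_e = P × Ω / (0.6 F_EXX × L) = 212 × 2.0 / (0.6 × 90 × 25) = 0.3141 in.
Required leg w = t_e / 0.707 = 0.4442 in → use 1/2 in.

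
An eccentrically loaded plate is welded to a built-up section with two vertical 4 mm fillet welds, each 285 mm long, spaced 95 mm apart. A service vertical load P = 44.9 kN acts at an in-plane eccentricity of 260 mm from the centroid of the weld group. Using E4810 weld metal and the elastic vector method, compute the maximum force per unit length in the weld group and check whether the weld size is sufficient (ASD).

E48XX → F_EXX = 480 MPa.
Total weld length L_w = 570 mm. Treat welds as unit-width lines.
Polar moment about centroid: J = 2[d³/12 + d(b/2)²] = 2[285³/12 + 285×47.5²] = 5144000 mm³.
Direct shear f_v = P/L_w = 44.9×10³ / 570 = 78.77 N/mm (vertical).
Torsion M = P·e = 44.9×10³ × 260 = 11674000 N·mm.
Critical point at (x, y) = (47.5, 142.5) from centroid. f_tx = M·y/J = 323.4 N/mm; f_ty = M·x/J = 107.8 N/mm.
Resultant f_max = √[f_tx² + (f_v + f_ty)²] = √[323.4² + (78.77 + 107.8)²] = 373.3 N/mm.
Capacity per unit length: r_n/Ω = (1/2.0) × 0.6 × 480 × (0.707 × 4) = 407.2 N/mm.
373.3 ≤ 407.2 → adequate.

f_max ≈ 373 N/mm; adequate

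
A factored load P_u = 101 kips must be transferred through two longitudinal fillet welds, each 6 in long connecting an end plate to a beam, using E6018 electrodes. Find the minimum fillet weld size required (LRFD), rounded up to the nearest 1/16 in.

E60XX → F_EXX = 60 ksi.
Total weld length L = 12 in.
Required throat t_e = P_u / (φ × 0.6 F_EXX × L) = 101 / (0.75 × 0.6 × 60 × 12) = 0.3117 in.
Required leg w = t_e / 0.707 = 0.4409 in → use 1/2 in.

w = 1/2 in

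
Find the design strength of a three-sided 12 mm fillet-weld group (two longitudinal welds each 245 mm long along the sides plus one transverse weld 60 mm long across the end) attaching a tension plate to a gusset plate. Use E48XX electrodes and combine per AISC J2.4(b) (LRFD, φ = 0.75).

E48XX → F_EXX = 480 MPa.
t_e = 0.707 × 12 = 8.484 mm.
R_nwl = 0.6 × 480 × 8.484 × 490 × 10⁻³ = 1197 kN (longitudinal, 2 welds).
R_nwt = 0.6 × 480 × 8.484 × 60 × 10⁻³ = 146.6 kN (transverse, base value).
(i) R_nwl + R_nwt = 1344 kN; (ii) 0.85 R_nwl + 1.5 R_nwt = 1238 kN.
R_n = max = 1344 kN [governs: (i)]; φR_n = 1008 kN.

φR_n ≈ 1010 kN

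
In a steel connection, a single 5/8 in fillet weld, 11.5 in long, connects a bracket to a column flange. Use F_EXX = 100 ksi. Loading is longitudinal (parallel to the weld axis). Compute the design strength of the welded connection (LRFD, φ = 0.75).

Effective throat t_e = 0.707 × 0.625 = 0.4419 in.
Total length L = 11.5 in; A_we = 0.4419 × 11.5 = 5.082 in².
F_nw = 0.6 F_EXX = 0.6 × 100 = 60 ksi.
φR_n = 0.75 × 60 × 5.082 = 228.7 kips.

φR_n ≈ 229 kips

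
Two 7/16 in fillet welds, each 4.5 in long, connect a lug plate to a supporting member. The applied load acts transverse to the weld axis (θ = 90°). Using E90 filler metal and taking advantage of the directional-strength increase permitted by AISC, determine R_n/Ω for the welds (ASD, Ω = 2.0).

R_n/Ω ≈ 113 kips

E90XX → F_EXX = 90 ksi.
t_e = 0.707 × 0.4375 = 0.3093 in; A_we = 0.3093 × 9 = 2.784 in².
Directional factor: 1.0 + 0.5 sin^1.5(90°) = 1.5.
F_nw = 0.6 × 90 × 1.5 = 81 ksi.
R_n/Ω = (81 × 2.784) / 2.0 = 112.7 kips.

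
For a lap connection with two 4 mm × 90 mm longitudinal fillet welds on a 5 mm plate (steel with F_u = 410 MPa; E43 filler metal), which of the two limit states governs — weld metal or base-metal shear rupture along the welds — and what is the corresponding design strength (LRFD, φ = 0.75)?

E43XX → F_EXX = 430 MPa.
t_e = 0.707 × 4 = 2.828 mm; L = 180 mm.
Weld metal: φR_n = 0.75 × 0.6 × 430 × 2.828 × 180 × 10⁻³ = 98.5 kN.
Base metal (shear rupture): φR_n = 0.75 × 0.6 × 410 × 5 × 180 × 10⁻³ = 166.1 kN.
Governing: weld metal.

φR_n ≈ 98.5 kN (weld metal governs)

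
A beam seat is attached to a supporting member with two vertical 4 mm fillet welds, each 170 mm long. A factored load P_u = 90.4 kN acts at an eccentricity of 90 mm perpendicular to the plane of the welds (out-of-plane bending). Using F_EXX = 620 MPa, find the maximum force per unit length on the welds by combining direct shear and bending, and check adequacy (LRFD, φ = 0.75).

L_w = 2 × 170 = 340 mm; section modulus (unit throat) S = 2 × L²/6 = 9633 mm².
Direct shear f_v = P/L_w = 90.4×10³/340 = 265.9 N/mm.
Moment M = P × e = 90.4×10³ × 90 = 8136000 N·mm; bending f_b = M/S = 844.6 N/mm.
f_max = √(f_v² + f_b²) = √(265.9² + 844.6²) = 885.4 N/mm.
φr_n = 0.75 × 0.6 × 620 × (0.707 × 4) = 789 N/mm → NOT adequate.

f_max ≈ 885 N/mm; NOT adequate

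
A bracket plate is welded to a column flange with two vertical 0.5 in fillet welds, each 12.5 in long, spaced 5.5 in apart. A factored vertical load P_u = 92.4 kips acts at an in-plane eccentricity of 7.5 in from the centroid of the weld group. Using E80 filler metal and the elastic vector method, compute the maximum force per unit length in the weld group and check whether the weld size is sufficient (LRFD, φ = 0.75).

f_max ≈ 11.2 kip/in; adequate

E80XX → F_EXX = 80 ksi.
Total weld length L_w = 25 in. Treat welds as unit-width lines.
Polar moment about centroid: J = 2[d³/12 + d(b/2)²] = 2[12.5³/12 + 12.5×2.75²] = 514.6 in³.
Direct shear f_v = P/L_w = 92.4 / 25 = 3.696 kip/in (vertical).
Torsion M = P·e = 92.4 × 7.5 = 693 kip·in.
Critical point at (x, y) = (2.75, 6.25) from centroid. f_tx = M·y/J = 8.417 kip/in; f_ty = M·x/J = 3.703 kip/in.
Resultant f_max = √[f_tx² + (f_v + f_ty)²] = √[8.417² + (3.696 + 3.703)²] = 11.21 kip/in.
Capacity per unit length: φr_n = 0.75 × 0.6 × 80 × (0.707 × 0.5) = 12.73 kip/in.
11.21 ≤ 12.73 → adequate.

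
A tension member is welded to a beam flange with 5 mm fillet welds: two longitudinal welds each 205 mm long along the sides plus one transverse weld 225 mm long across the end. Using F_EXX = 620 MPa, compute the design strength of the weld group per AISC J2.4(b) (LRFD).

φR_n ≈ 677 kN

t_e = 0.707 × 5 = 3.535 mm.
R_nwl = 0.6 × 620 × 3.535 × 410 × 10⁻³ = 539.2 kN (longitudinal, 2 welds).
R_nwt = 0.6 × 620 × 3.535 × 225 × 10⁻³ = 295.9 kN (transverse, base value).
(i) R_nwl + R_nwt = 835 kN; (ii) 0.85 R_nwl + 1.5 R_nwt = 902.1 kN.
R_n = max = 902.1 kN [governs: (ii)]; φR_n = 676.6 kN.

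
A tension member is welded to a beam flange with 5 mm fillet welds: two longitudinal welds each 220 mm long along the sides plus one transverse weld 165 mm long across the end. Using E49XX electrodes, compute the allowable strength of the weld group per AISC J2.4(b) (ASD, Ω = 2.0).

E49XX → F_EXX = 490 MPa.
t_e = 0.707 × 5 = 3.535 mm.
R_nwl = 0.6 × 490 × 3.535 × 440 × 10⁻³ = 457.3 kN (longitudinal, 2 welds).
R_nwt = 0.6 × 490 × 3.535 × 165 × 10⁻³ = 171.5 kN (transverse, base value).
(i) R_nwl + R_nwt = 628.8 kN; (ii) 0.85 R_nwl + 1.5 R_nwt = 645.9 kN.
R_n = max = 645.9 kN [governs: (ii)]; R_n/Ω = 323 kN.

R_n/Ω ≈ 323 kN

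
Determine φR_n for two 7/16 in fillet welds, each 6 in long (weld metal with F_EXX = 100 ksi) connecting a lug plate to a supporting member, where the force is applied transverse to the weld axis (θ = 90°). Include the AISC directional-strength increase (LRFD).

t_e = 0.707 × 0.4375 = 0.3093 in; A_we = 0.3093 × 12 = 3.712 in².
Directional factor: 1.0 + 0.5 sin^1.5(90°) = 1.5.
F_nw = 0.6 × 100 × 1.5 = 90 ksi.
φR_n = 0.75 × 90 × 3.712 = 250.5 kips.

φR_n ≈ 251 kips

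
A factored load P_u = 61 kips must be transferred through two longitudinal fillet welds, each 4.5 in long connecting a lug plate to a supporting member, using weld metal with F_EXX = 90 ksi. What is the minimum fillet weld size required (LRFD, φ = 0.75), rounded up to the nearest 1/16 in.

Total weld length L = 9 in.
Required throat t_e = P_u / (φ × 0.6 F_EXX × L) = 61 / (0.75 × 0.6 × 90 × 9) = 0.1674 in.
Required leg w = t_e / 0.707 = 0.2367 in → use 1/4 in.

w = 1/4 in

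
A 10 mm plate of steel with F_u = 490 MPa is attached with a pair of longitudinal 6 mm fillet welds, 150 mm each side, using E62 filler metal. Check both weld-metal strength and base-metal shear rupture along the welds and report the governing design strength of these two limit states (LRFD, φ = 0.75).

φR_n ≈ 355 kN (weld metal governs)

E62XX → F_EXX = 620 MPa.
t_e = 0.707 × 6 = 4.242 mm; L = 300 mm.
Weld metal: φR_n = 0.75 × 0.6 × 620 × 4.242 × 300 × 10⁻³ = 355.1 kN.
Base metal (shear rupture): φR_n = 0.75 × 0.6 × 490 × 10 × 300 × 10⁻³ = 661.5 kN.
Governing: weld metal.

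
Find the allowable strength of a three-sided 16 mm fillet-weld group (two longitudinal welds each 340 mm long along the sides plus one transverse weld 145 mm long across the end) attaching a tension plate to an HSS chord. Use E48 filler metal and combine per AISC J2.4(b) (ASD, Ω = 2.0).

E48XX → F_EXX = 480 MPa.
t_e = 0.707 × 16 = 11.31 mm.
R_nwl = 0.6 × 480 × 11.31 × 680 × 10⁻³ = 2215 kN (longitudinal, 2 welds).
R_nwt = 0.6 × 480 × 11.31 × 145 × 10⁻³ = 472.4 kN (transverse, base value).
(i) R_nwl + R_nwt = 2688 kN; (ii) 0.85 R_nwl + 1.5 R_nwt = 2592 kN.
R_n = max = 2688 kN [governs: (i)]; R_n/Ω = 1344 kN.

R_n/Ω ≈ 1340 kN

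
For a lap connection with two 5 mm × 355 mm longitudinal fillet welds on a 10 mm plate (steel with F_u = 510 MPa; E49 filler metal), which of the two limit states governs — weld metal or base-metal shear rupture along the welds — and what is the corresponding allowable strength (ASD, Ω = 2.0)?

E49XX → F_EXX = 490 MPa.
t_e = 0.707 × 5 = 3.535 mm; L = 710 mm.
Weld metal: R_n/Ω = (1/2.0) × 0.6 × 490 × 3.535 × 710 × 10⁻³ = 368.9 kN.
Base metal (shear rupture): R_n/Ω = (1/2.0) × 0.6 × 510 × 10 × 710 × 10⁻³ = 1086 kN.
Governing: weld metal.

R_n/Ω ≈ 369 kN (weld metal governs)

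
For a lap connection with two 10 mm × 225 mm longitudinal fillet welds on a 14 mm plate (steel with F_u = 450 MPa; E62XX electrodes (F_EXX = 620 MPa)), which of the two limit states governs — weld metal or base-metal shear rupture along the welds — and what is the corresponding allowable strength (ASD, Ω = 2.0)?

t_e = 0.707 × 10 = 7.07 mm; L = 450 mm.
Weld metal: R_n/Ω = (1/2.0) × 0.6 × 620 × 7.07 × 450 × 10⁻³ = 591.8 kN.
Base metal (shear rupture): R_n/Ω = (1/2.0) × 0.6 × 450 × 14 × 450 × 10⁻³ = 850.5 kN.
Governing: weld metal.

R_n/Ω ≈ 592 kN (weld metal governs)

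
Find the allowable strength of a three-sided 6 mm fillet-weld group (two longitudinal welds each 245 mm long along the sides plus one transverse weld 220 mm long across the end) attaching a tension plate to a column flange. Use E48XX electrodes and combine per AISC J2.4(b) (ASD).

R_n/Ω ≈ 456 kN

E48XX → F_EXX = 480 MPa.
t_e = 0.707 × 6 = 4.242 mm.
R_nwl = 0.6 × 480 × 4.242 × 490 × 10⁻³ = 598.6 kN (longitudinal, 2 welds).
R_nwt = 0.6 × 480 × 4.242 × 220 × 10⁻³ = 268.8 kN (transverse, base value).
(i) R_nwl + R_nwt = 867.4 kN; (ii) 0.85 R_nwl + 1.5 R_nwt = 912 kN.
R_n = max = 912 kN [governs: (ii)]; R_n/Ω = 456 kN.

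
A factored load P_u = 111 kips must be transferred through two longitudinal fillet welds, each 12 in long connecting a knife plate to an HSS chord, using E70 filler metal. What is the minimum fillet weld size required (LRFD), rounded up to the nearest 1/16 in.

w = 1/4 in

E70XX → F_EXX = 70 ksi.
Total weld length L = 24 in.
Required throat t_e = P_u / (φ × 0.6 F_EXX × L) = 111 / (0.75 × 0.6 × 70 × 24) = 0.1468 in.
Required leg w = t_e / 0.707 = 0.2077 in → use 1/4 in.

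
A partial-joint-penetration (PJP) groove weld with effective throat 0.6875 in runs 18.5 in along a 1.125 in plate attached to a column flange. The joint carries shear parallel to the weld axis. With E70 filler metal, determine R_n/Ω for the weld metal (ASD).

E70XX → F_EXX = 70 ksi.
Effective throat (given) t_e = 0.6875 in.
A_we = 0.6875 × 18.5 = 12.72 in².
F_nw = 0.6 F_EXX = 42 ksi.
R_n/Ω = (42 × 12.72) / 2.0 = 267.1 kip.

R_n/Ω ≈ 267 kip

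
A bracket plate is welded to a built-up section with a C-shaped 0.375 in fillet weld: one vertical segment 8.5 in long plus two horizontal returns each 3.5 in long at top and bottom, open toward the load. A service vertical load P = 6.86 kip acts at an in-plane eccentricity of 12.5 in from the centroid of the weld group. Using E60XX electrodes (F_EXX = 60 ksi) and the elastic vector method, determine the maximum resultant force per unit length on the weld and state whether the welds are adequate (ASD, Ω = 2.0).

Total weld length L_w = 15.5 in. Treat welds as unit-width lines.
Centroid: x̄ = 2×3.5×1.75 / 15.5 = 0.7903 in from the vertical weld.
Polar moment about centroid: J = I_x + I_y = [8.5³/12 + 2×3.5×4.25²] + [8.5×0.7903² + 2(3.5³/12 + 3.5×0.9597²)] = 196.5 in³.
Direct shear f_v = P/L_w = 6.86 / 15.5 = 0.4426 kip/in (vertical).
Torsion M = P·e = 6.86 × 12.5 = 85.75 kip·in.
Critical point at (x, y) = (2.71, 4.25) from centroid. f_tx = M·y/J = 1.854 kip/in; f_ty = M·x/J = 1.182 kip/in.
Resultant f_max = √[f_tx² + (f_v + f_ty)²] = √[1.854² + (0.4426 + 1.182)²] = 2.466 kip/in.
Capacity per unit length: r_n/Ω = (1/2.0) × 0.6 × 60 × (0.707 × 0.375) = 4.772 kip/in.
2.466 ≤ 4.772 → adequate.

f_max ≈ 2.47 kip/in; adequate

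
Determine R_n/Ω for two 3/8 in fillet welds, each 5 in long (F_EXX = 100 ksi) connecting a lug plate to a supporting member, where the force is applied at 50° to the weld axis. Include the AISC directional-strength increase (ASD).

R_n/Ω ≈ 106 kips

t_e = 0.707 × 0.375 = 0.2651 in; A_we = 0.2651 × 10 = 2.651 in².
Directional factor: 1.0 + 0.5 sin^1.5(50°) = 1.335.
F_nw = 0.6 × 100 × 1.335 = 80.11 ksi.
R_n/Ω = (80.11 × 2.651) / 2.0 = 106.2 kips.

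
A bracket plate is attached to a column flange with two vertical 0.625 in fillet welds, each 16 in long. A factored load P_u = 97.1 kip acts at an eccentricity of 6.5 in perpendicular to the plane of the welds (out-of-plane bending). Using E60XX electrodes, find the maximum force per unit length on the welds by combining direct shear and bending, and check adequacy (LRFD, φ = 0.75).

f_max ≈ 7.99 kip/in; adequate

E60XX → F_EXX = 60 ksi.
L_w = 2 × 16 = 32 in; section modulus (unit throat) S = 2 × L²/6 = 85.33 in².
Direct shear f_v = P/L_w = 97.1/32 = 3.034 kip/in.
Moment M = P × e = 97.1 × 6.5 = 631.15 kip·in; bending f_b = M/S = 7.396 kip/in.
f_max = √(f_v² + f_b²) = √(3.034² + 7.396²) = 7.995 kip/in.
φr_n = 0.75 × 0.6 × 60 × (0.707 × 0.625) = 11.93 kip/in → adequate.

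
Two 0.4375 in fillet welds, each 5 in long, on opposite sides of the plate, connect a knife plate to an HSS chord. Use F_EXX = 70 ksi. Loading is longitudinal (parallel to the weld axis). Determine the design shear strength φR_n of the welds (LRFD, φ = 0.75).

Effective throat t_e = 0.707 × 0.4375 = 0.3093 in.
Total length L = 10 in; A_we = 0.3093 × 10 = 3.093 in².
F_nw = 0.6 F_EXX = 0.6 × 70 = 42 ksi.
φR_n = 0.75 × 42 × 3.093 = 97.43 kips.

φR_n ≈ 97.4 kips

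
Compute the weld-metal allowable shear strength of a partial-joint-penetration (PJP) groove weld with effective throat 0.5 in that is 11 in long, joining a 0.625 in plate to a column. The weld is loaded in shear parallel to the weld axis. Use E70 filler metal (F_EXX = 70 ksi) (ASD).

Effective throat (given) t_e = 0.5 in.
A_we = 0.5 × 11 = 5.5 in².
F_nw = 0.6 F_EXX = 42 ksi.
R_n/Ω = (42 × 5.5) / 2.0 = 115.5 kip.

R_n/Ω ≈ 116 kip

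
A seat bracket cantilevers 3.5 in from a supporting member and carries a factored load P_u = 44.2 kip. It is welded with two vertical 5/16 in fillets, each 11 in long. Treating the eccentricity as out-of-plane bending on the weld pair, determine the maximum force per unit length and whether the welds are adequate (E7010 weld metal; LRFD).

f_max ≈ 4.33 kip/in; adequate

E70XX → F_EXX = 70 ksi.
L_w = 2 × 11 = 22 in; section modulus (unit throat) S = 2 × L²/6 = 40.33 in².
Direct shear f_v = P/L_w = 44.2/22 = 2.009 kip/in.
Moment M = P × e = 44.2 × 3.5 = 154.7 kip·in; bending f_b = M/S = 3.836 kip/in.
f_max = √(f_v² + f_b²) = √(2.009² + 3.836²) = 4.33 kip/in.
φr_n = 0.75 × 0.6 × 70 × (0.707 × 0.3125) = 6.96 kip/in → adequate.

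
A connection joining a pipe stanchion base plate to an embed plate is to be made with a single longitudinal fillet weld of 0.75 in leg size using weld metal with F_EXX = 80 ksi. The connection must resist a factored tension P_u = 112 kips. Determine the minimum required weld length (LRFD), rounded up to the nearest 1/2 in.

Throat t_e = 0.707 × 0.75 = 0.5302 in.
φr_n = 0.75 × 0.6 × 80 × 0.5302 = 19.09 kips/in.
L_req = P_u / φr_n = 112 / 19.09 = 5.867 in total.
Round up → use L = 6 in.

L = 6 in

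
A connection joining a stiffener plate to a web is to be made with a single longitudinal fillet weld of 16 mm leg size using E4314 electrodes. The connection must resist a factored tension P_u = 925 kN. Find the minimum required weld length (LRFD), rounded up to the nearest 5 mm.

E43XX → F_EXX = 430 MPa.
Throat t_e = 0.707 × 16 = 11.31 mm.
φr_n = 0.75 × 0.6 × 430 × 11.31 × 10⁻³ = 2.189 kN/mm.
L_req = P_u / φr_n = 925 / 2.189 = 422.6 mm total.
Round up → use L = 425 mm.

L = 425 mm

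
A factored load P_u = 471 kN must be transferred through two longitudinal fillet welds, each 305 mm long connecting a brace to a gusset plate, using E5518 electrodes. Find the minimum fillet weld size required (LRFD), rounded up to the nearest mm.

w = 5 mm

E55XX → F_EXX = 550 MPa.
Total weld length L = 610 mm.
Required throat t_e = P_u / (φ × 0.6 F_EXX × L) = 471 / (0.75 × 0.6 × 550 × 610 × 10⁻³) = 3.12 mm.
Required leg w = t_e / 0.707 = 4.413 mm → use 5 mm.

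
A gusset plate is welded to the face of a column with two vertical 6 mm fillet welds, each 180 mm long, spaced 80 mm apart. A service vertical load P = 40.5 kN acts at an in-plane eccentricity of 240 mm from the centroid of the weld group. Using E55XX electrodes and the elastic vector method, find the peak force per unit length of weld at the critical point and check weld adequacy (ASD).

f_max ≈ 672 N/mm; adequate

E55XX → F_EXX = 550 MPa.
Total weld length L_w = 360 mm. Treat welds as unit-width lines.
Polar moment about centroid: J = 2[d³/12 + d(b/2)²] = 2[180³/12 + 180×40²] = 1548000 mm³.
Direct shear f_v = P/L_w = 40.5×10³ / 360 = 112.5 N/mm (vertical).
Torsion M = P·e = 40.5×10³ × 240 = 9720000 N·mm.
Critical point at (x, y) = (40, 90) from centroid. f_tx = M·y/J = 565.1 N/mm; f_ty = M·x/J = 251.2 N/mm.
Resultant f_max = √[f_tx² + (f_v + f_ty)²] = √[565.1² + (112.5 + 251.2)²] = 672 N/mm.
Capacity per unit length: r_n/Ω = (1/2.0) × 0.6 × 550 × (0.707 × 6) = 699.9 N/mm.
672 ≤ 699.9 → adequate.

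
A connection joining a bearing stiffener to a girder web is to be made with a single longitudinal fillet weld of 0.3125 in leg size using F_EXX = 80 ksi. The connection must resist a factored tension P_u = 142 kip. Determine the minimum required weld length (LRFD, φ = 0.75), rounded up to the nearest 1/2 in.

Throat t_e = 0.707 × 0.3125 = 0.2209 in.
φr_n = 0.75 × 0.6 × 80 × 0.2209 = 7.954 kip/in.
L_req = P_u / φr_n = 142 / 7.954 = 17.85 in total.
Round up → use L = 18 in.

L = 18 in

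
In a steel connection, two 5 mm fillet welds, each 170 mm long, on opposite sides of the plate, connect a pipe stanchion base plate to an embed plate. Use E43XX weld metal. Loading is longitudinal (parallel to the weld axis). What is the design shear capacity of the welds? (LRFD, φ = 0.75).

φR_n ≈ 233 kN

E43XX → F_EXX = 430 MPa.
Effective throat t_e = 0.707 × 5 = 3.535 mm.
Total length L = 340 mm; A_we = 3.535 × 340 = 1202 mm².
F_nw = 0.6 F_EXX = 0.6 × 430 = 258 MPa.
φR_n = 0.75 × 258 × 1202 × 10⁻³ = 232.6 kN.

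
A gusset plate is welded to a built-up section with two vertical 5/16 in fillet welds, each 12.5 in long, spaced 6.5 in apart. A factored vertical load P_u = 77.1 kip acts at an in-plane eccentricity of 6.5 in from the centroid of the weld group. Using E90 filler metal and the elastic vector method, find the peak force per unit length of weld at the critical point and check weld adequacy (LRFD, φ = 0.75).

E90XX → F_EXX = 90 ksi.
Total weld length L_w = 25 in. Treat welds as unit-width lines.
Polar moment about centroid: J = 2[d³/12 + d(b/2)²] = 2[12.5³/12 + 12.5×3.25²] = 589.6 in³.
Direct shear f_v = P/L_w = 77.1 / 25 = 3.084 kip/in (vertical).
Torsion M = P·e = 77.1 × 6.5 = 501.15 kip·in.
Critical point at (x, y) = (3.25, 6.25) from centroid. f_tx = M·y/J = 5.313 kip/in; f_ty = M·x/J = 2.763 kip/in.
Resultant f_max = √[f_tx² + (f_v + f_ty)²] = √[5.313² + (3.084 + 2.763)²] = 7.9 kip/in.
Capacity per unit length: φr_n = 0.75 × 0.6 × 90 × (0.707 × 0.3125) = 8.948 kip/in.
7.9 ≤ 8.948 → adequate.

f_max ≈ 7.9 kip/in; adequate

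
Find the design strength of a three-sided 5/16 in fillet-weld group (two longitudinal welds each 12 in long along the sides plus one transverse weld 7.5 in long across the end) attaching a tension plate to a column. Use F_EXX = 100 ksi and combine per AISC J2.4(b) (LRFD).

t_e = 0.707 × 0.3125 = 0.2209 in.
R_nwl = 0.6 × 100 × 0.2209 × 24 = 318.1 kip (longitudinal, 2 welds).
R_nwt = 0.6 × 100 × 0.2209 × 7.5 = 99.42 kip (transverse, base value).
(i) R_nwl + R_nwt = 417.6 kip; (ii) 0.85 R_nwl + 1.5 R_nwt = 419.6 kip.
R_n = max = 419.6 kip [governs: (ii)]; φR_n = 314.7 kip.

φR_n ≈ 315 kip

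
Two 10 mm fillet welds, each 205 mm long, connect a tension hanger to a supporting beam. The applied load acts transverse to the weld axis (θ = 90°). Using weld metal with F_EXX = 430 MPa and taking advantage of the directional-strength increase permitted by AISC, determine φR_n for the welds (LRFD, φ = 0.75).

t_e = 0.707 × 10 = 7.07 mm; A_we = 7.07 × 410 = 2899 mm².
Directional factor: 1.0 + 0.5 sin^1.5(90°) = 1.5.
F_nw = 0.6 × 430 × 1.5 = 387 MPa.
φR_n = 0.75 × 387 × 2899 × 10⁻³ = 841.3 kN.

φR_n ≈ 841 kN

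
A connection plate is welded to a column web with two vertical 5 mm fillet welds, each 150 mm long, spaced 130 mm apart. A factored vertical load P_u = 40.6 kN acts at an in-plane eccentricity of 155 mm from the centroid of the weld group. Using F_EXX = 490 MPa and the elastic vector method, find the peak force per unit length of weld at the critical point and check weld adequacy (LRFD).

f_max ≈ 442 N/mm; adequate

Total weld length L_w = 300 mm. Treat welds as unit-width lines.
Polar moment about centroid: J = 2[d³/12 + d(b/2)²] = 2[150³/12 + 150×65²] = 1830000 mm³.
Direct shear f_v = P/L_w = 40.6×10³ / 300 = 135.3 N/mm (vertical).
Torsion M = P·e = 40.6×10³ × 155 = 6293000 N·mm.
Critical point at (x, y) = (65, 75) from centroid. f_tx = M·y/J = 257.9 N/mm; f_ty = M·x/J = 223.5 N/mm.
Resultant f_max = √[f_tx² + (f_v + f_ty)²] = √[257.9² + (135.3 + 223.5)²] = 441.9 N/mm.
Capacity per unit length: φr_n = 0.75 × 0.6 × 490 × (0.707 × 5) = 779.5 N/mm.
441.9 ≤ 779.5 → adequate.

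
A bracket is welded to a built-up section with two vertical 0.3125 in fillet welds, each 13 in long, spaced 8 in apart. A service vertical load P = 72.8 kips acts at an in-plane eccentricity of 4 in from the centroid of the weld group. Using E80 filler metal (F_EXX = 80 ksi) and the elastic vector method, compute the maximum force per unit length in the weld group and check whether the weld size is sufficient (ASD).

Total weld length L_w = 26 in. Treat welds as unit-width lines.
Polar moment about centroid: J = 2[d³/12 + d(b/2)²] = 2[13³/12 + 13×4²] = 782.2 in³.
Direct shear f_v = P/L_w = 72.8 / 26 = 2.8 kip/in (vertical).
Torsion M = P·e = 72.8 × 4 = 291.2 kip·in.
Critical point at (x, y) = (4, 6.5) from centroid. f_tx = M·y/J = 2.42 kip/in; f_ty = M·x/J = 1.489 kip/in.
Resultant f_max = √[f_tx² + (f_v + f_ty)²] = √[2.42² + (2.8 + 1.489)²] = 4.925 kip/in.
Capacity per unit length: r_n/Ω = (1/2.0) × 0.6 × 80 × (0.707 × 0.3125) = 5.302 kip/in.
4.925 ≤ 5.302 → adequate.

f_max ≈ 4.92 kip/in; adequate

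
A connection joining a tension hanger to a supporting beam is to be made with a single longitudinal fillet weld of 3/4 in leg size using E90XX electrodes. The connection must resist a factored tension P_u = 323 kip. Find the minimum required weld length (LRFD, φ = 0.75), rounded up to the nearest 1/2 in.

L = 15.5 in

E90XX → F_EXX = 90 ksi.
Throat t_e = 0.707 × 0.75 = 0.5302 in.
φr_n = 0.75 × 0.6 × 90 × 0.5302 = 21.48 kip/in.
L_req = P_u / φr_n = 323 / 21.48 = 15.04 in total.
Round up → use L = 15.5 in.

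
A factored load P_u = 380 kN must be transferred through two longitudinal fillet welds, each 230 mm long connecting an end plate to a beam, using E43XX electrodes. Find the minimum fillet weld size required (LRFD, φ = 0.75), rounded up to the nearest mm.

E43XX → F_EXX = 430 MPa.
Total weld length L = 460 mm.
Required throat t_e = P_u / (φ × 0.6 F_EXX × L) = 380 / (0.75 × 0.6 × 430 × 460 × 10⁻³) = 4.269 mm.
Required leg w = t_e / 0.707 = 6.038 mm → use 7 mm.

w = 7 mm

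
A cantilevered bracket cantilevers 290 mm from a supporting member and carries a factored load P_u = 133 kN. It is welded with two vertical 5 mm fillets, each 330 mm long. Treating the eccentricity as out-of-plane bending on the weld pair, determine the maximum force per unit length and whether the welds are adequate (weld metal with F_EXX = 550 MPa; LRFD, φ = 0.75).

f_max ≈ 1080 N/mm; NOT adequate

L_w = 2 × 330 = 660 mm; section modulus (unit throat) S = 2 × L²/6 = 36300 mm².
Direct shear f_v = P/L_w = 133×10³/660 = 201.5 N/mm.
Moment M = P × e = 133×10³ × 290 = 38570000 N·mm; bending f_b = M/S = 1063 N/mm.
f_max = √(f_v² + f_b²) = √(201.5² + 1063²) = 1081 N/mm.
φr_n = 0.75 × 0.6 × 550 × (0.707 × 5) = 874.9 N/mm → NOT adequate.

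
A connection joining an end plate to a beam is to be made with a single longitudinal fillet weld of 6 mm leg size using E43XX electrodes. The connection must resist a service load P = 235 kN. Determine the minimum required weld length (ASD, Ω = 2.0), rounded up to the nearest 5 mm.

E43XX → F_EXX = 430 MPa.
Throat t_e = 0.707 × 6 = 4.242 mm.
r_n/Ω = (0.6 × 430 × 4.242) / 2.0 = 547.2 N/mm = 0.5472 kN/mm.
L_req = P / (r_n/Ω) = 235 / 0.5472 = 429.4 mm total.
Round up → use L = 430 mm.

L = 430 mm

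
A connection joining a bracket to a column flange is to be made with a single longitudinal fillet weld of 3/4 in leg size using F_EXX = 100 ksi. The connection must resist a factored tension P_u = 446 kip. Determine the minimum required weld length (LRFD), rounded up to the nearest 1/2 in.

L = 19 in

Throat t_e = 0.707 × 0.75 = 0.5302 in.
φr_n = 0.75 × 0.6 × 100 × 0.5302 = 23.86 kip/in.
L_req = P_u / φr_n = 446 / 23.86 = 18.69 in total.
Round up → use L = 19 in.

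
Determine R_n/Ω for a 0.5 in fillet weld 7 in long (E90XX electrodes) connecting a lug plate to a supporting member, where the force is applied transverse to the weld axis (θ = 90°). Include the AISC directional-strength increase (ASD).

E90XX → F_EXX = 90 ksi.
t_e = 0.707 × 0.5 = 0.3535 in; A_we = 0.3535 × 7 = 2.474 in².
Directional factor: 1.0 + 0.5 sin^1.5(90°) = 1.5.
F_nw = 0.6 × 90 × 1.5 = 81 ksi.
R_n/Ω = (81 × 2.474) / 2.0 = 100.2 kips.

R_n/Ω ≈ 100 kips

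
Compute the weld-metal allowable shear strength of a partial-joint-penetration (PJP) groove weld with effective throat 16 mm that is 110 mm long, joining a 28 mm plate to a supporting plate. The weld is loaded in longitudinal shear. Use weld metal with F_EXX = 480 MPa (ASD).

Effective throat (given) t_e = 16 mm.
A_we = 16 × 110 = 1760 mm².
F_nw = 0.6 F_EXX = 288 MPa.
R_n/Ω = (288 × 1760) / 2.0 × 10⁻³ = 253.4 kN.

R_n/Ω ≈ 253 kN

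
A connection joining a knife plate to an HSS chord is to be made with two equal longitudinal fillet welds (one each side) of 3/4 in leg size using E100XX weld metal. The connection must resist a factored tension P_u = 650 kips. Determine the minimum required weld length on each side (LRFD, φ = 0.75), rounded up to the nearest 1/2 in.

L = 14 in on each side

E100XX → F_EXX = 100 ksi.
Throat t_e = 0.707 × 0.75 = 0.5302 in.
φr_n = 0.75 × 0.6 × 100 × 0.5302 = 23.86 kips/in.
L_req = P_u / φr_n = 650 / 23.86 = 27.24 in total.
Per side: 27.24 / 2 = 13.62 in.
Round up → use L = 14 in on each side.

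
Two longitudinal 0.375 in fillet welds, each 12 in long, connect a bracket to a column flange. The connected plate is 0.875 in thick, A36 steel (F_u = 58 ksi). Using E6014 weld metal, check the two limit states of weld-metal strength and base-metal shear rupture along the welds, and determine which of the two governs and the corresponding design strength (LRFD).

φR_n ≈ 172 kips (weld metal governs)

E60XX → F_EXX = 60 ksi.
t_e = 0.707 × 0.375 = 0.2651 in; L = 24 in.
Weld metal: φR_n = 0.75 × 0.6 × 60 × 0.2651 × 24 = 171.8 kips.
Base metal (shear rupture): φR_n = 0.75 × 0.6 × 58 × 0.875 × 24 = 548.1 kips.
Governing: weld metal.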